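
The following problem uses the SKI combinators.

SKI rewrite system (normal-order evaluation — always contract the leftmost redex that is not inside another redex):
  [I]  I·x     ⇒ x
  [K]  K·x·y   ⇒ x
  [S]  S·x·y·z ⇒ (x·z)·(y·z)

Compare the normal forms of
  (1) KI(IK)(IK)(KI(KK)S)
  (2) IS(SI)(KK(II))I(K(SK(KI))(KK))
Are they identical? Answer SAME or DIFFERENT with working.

Term A:
  start: KI(IK)(IK)(KI(KK)S)
  →1  I(IK)(KI(KK)S)
  →2  IK(KI(KK)S)
  →3  K(KI(KK)S)
  →4  K(IS)
  →5  KS

Term B:
  start: IS(SI)(KK(II))I(K(SK(KI))(KK))
  →1  S(SI)(KK(II))I(K(SK(KI))(KK))
  →2  SII(KK(II)I)(K(SK(KI))(KK))
  →3  I(KK(II)I)(I(KK(II)I))(K(SK(KI))(KK))
  →4  KK(II)I(I(KK(II)I))(K(SK(KI))(KK))
  →5  KI(I(KK(II)I))(K(SK(KI))(KK))
  →6  I(K(SK(KI))(KK))
  →7  K(SK(KI))(KK)
  →8  SK(KI)

Answer: DIFFERENT — A ⇓ KS, B ⇓ SK(KI)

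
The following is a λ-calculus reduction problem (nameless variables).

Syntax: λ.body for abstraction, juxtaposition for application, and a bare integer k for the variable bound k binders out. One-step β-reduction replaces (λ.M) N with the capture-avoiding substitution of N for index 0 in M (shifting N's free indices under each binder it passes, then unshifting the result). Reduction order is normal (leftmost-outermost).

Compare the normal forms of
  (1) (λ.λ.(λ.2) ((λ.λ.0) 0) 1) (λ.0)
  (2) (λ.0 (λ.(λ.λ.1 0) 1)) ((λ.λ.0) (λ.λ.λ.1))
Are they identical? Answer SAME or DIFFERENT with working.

Term A:
  start: (λ.λ.(λ.2) ((λ.λ.0) 0) 1) (λ.0)
  →1  λ.(λ.λ.0) ((λ.λ.0) 0) (λ.0)
  →2  λ.(λ.0) (λ.0)
  →3  λ.λ.0

Term B:
  start: (λ.0 (λ.(λ.λ.1 0) 1)) ((λ.λ.0) (λ.λ.λ.1))
  →1  (λ.λ.0) (λ.λ.λ.1) (λ.(λ.λ.1 0) ((λ.λ.0) (λ.λ.λ.1)))
  →2  (λ.0) (λ.(λ.λ.1 0) ((λ.λ.0) (λ.λ.λ.1)))
  →3  λ.(λ.λ.1 0) ((λ.λ.0) (λ.λ.λ.1))
  →4  λ.λ.(λ.λ.0) (λ.λ.λ.1) 0
  →5  λ.λ.(λ.0) 0
  →6  λ.λ.0

Answer: SAME — A ⇓ λ.λ.0, B ⇓ λ.λ.0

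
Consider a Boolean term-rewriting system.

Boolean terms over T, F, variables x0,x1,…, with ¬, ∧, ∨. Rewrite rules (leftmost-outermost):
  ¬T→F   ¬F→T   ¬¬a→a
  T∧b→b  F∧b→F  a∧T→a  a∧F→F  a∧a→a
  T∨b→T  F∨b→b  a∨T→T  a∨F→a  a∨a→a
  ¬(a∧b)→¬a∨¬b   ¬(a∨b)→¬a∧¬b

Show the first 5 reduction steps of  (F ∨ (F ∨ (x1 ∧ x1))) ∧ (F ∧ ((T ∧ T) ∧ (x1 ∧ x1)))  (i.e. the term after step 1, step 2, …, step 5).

Answer: after 5 steps: F

Working:
  start: (F ∨ (F ∨ (x1 ∧ x1))) ∧ (F ∧ ((T ∧ T) ∧ (x1 ∧ x1)))
  step 1: (F ∨ (x1 ∧ x1)) ∧ (F ∧ ((T ∧ T) ∧ (x1 ∧ x1)))
  step 2: (x1 ∧ x1) ∧ (F ∧ ((T ∧ T) ∧ (x1 ∧ x1)))
  step 3: x1 ∧ (F ∧ ((T ∧ T) ∧ (x1 ∧ x1)))
  step 4: x1 ∧ F
  step 5: F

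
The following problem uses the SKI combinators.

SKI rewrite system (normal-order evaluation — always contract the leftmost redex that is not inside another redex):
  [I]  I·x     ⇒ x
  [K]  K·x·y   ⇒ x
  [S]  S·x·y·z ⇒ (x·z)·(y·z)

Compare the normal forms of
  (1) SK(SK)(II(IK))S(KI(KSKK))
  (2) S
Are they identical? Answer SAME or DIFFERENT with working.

Answer: SAME — A ⇓ S, B ⇓ S

Derivation:
Term A:
  start: SK(SK)(II(IK))S(KI(KSKK))
  →1  K(II(IK))(SK(II(IK)))S(KI(KSKK))
  →2  II(IK)S(KI(KSKK))
  →3  I(IK)S(KI(KSKK))
  →4  IKS(KI(KSKK))
  →5  KS(KI(KSKK))
  →6  S

Term B:
  start: S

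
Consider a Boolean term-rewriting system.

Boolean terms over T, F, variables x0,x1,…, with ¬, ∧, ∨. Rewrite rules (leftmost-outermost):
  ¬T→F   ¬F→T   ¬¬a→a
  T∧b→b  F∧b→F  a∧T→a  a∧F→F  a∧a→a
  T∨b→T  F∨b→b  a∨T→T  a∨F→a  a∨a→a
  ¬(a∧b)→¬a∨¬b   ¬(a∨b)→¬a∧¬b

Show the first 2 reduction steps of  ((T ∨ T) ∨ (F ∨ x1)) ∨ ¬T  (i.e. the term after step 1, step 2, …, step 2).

Answer: after 2 steps: T ∨ ¬T

Derivation:
  start: ((T ∨ T) ∨ (F ∨ x1)) ∨ ¬T
  step 1: (T ∨ (F ∨ x1)) ∨ ¬T
  step 2: T ∨ ¬T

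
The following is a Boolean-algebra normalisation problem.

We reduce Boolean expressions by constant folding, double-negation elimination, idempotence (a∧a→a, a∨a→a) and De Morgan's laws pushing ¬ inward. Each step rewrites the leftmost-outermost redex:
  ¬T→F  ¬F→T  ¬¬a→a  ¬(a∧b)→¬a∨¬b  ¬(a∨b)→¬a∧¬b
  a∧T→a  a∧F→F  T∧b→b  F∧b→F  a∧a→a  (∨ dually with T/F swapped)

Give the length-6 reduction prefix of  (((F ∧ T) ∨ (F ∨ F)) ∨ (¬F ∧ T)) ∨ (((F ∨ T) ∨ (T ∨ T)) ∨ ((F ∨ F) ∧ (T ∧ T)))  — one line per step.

Answer: after 6 steps: T ∨ (((F ∨ T) ∨ (T ∨ T)) ∨ ((F ∨ F) ∧ (T ∧ T)))

Derivation:
  start: (((F ∧ T) ∨ (F ∨ F)) ∨ (¬F ∧ T)) ∨ (((F ∨ T) ∨ (T ∨ T)) ∨ ((F ∨ F) ∧ (T ∧ T)))
  [1] ((F ∨ (F ∨ F)) ∨ (¬F ∧ T)) ∨ (((F ∨ T) ∨ (T ∨ T)) ∨ ((F ∨ F) ∧ (T ∧ T)))
  [2] ((F ∨ F) ∨ (¬F ∧ T)) ∨ (((F ∨ T) ∨ (T ∨ T)) ∨ ((F ∨ F) ∧ (T ∧ T)))
  [3] (F ∨ (¬F ∧ T)) ∨ (((F ∨ T) ∨ (T ∨ T)) ∨ ((F ∨ F) ∧ (T ∧ T)))
  [4] (¬F ∧ T) ∨ (((F ∨ T) ∨ (T ∨ T)) ∨ ((F ∨ F) ∧ (T ∧ T)))
  [5] ¬F ∨ (((F ∨ T) ∨ (T ∨ T)) ∨ ((F ∨ F) ∧ (T ∧ T)))
  [6] T ∨ (((F ∨ T) ∨ (T ∨ T)) ∨ ((F ∨ F) ∧ (T ∧ T)))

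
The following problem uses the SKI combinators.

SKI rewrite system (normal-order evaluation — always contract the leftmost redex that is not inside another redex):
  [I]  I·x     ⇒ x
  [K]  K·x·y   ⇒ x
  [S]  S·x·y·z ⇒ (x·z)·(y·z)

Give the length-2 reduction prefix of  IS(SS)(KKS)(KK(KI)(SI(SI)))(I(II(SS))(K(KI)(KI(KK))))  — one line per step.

  start: IS(SS)(KKS)(KK(KI)(SI(SI)))(I(II(SS))(K(KI)(KI(KK))))
  [1] S(SS)(KKS)(KK(KI)(SI(SI)))(I(II(SS))(K(KI)(KI(KK))))
  [2] SS(KK(KI)(SI(SI)))(KKS(KK(KI)(SI(SI))))(I(II(SS))(K(KI)(KI(KK))))

Answer: after 2 steps: SS(KK(KI)(SI(SI)))(KKS(KK(KI)(SI(SI))))(I(II(SS))(K(KI)(KI(KK))))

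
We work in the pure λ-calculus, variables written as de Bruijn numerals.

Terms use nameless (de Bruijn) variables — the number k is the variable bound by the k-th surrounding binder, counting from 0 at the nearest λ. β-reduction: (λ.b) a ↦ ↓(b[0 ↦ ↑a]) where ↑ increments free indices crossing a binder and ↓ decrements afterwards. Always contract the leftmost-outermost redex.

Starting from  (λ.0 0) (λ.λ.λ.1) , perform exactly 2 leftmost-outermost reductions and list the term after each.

  start: (λ.0 0) (λ.λ.λ.1)
  step 1: (λ.λ.λ.1) (λ.λ.λ.1)
  step 2: λ.λ.1

Answer: after 2 steps: λ.λ.1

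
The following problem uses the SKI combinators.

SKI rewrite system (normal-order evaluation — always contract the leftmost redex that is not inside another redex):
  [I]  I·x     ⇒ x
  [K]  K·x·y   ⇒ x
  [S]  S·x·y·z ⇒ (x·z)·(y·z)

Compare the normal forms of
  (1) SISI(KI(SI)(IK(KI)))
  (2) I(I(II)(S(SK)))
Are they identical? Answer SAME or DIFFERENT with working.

Term A:
  start: SISI(KI(SI)(IK(KI)))
  →1  II(SI)(KI(SI)(IK(KI)))
  →2  I(SI)(KI(SI)(IK(KI)))
  →3  SI(KI(SI)(IK(KI)))
  →4  SI(I(IK(KI)))
  →5  SI(IK(KI))
  →6  SI(K(KI))

Term B:
  start: I(I(II)(S(SK)))
  →1  I(II)(S(SK))
  →2  II(S(SK))
  →3  I(S(SK))
  →4  S(SK)

Answer: DIFFERENT — A ⇓ SI(K(KI)), B ⇓ S(SK)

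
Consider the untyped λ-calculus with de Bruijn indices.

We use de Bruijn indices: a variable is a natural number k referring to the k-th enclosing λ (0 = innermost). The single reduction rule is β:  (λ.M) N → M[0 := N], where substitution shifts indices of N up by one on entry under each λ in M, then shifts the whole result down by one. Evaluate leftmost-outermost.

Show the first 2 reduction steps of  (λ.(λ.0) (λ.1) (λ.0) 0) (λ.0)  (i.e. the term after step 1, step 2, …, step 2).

Answer: after 2 steps: (λ.λ.0) (λ.0) (λ.0)

Derivation:
  start: (λ.(λ.0) (λ.1) (λ.0) 0) (λ.0)
  step 1: (λ.0) (λ.λ.0) (λ.0) (λ.0)
  step 2: (λ.λ.0) (λ.0) (λ.0)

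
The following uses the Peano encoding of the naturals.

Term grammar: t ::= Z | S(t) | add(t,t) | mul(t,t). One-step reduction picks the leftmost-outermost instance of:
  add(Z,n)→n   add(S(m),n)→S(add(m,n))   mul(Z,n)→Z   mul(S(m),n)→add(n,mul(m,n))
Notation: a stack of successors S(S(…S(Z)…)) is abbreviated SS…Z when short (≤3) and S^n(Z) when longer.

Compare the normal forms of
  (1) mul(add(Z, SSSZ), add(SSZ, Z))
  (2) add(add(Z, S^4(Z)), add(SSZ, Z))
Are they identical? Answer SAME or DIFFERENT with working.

Term A:
  start: mul(add(Z, SSSZ), add(SSZ, Z))
  step 1: mul(SSSZ, add(SSZ, Z))
  step 2: add(add(SSZ, Z), mul(SSZ, add(SSZ, Z)))
  step 3: add(S(add(SZ, Z)), mul(SSZ, add(SSZ, Z)))
  step 4: S(add(add(SZ, Z), mul(SSZ, add(SSZ, Z))))
  step 5: S(add(S(add(Z, Z)), mul(SSZ, add(SSZ, Z))))
  step 6: S(S(add(add(Z, Z), mul(SSZ, add(SSZ, Z)))))
  step 7: S(S(add(Z, mul(SSZ, add(SSZ, Z)))))
  step 8: S(S(mul(SSZ, add(SSZ, Z))))
  step 9: S(S(add(add(SSZ, Z), mul(SZ, add(SSZ, Z)))))
  step 10: S(S(add(S(add(SZ, Z)), mul(SZ, add(SSZ, Z)))))
  step 11: S(S(S(add(add(SZ, Z), mul(SZ, add(SSZ, Z))))))
  step 12: S(S(S(add(S(add(Z, Z)), mul(SZ, add(SSZ, Z))))))
  step 13: S(S(S(S(add(add(Z, Z), mul(SZ, add(SSZ, Z)))))))
  step 14: S(S(S(S(add(Z, mul(SZ, add(SSZ, Z)))))))
  step 15: S(S(S(S(mul(SZ, add(SSZ, Z))))))
  step 16: S(S(S(S(add(add(SSZ, Z), mul(Z, add(SSZ, Z)))))))
  step 17: S(S(S(S(add(S(add(SZ, Z)), mul(Z, add(SSZ, Z)))))))
  step 18: S(S(S(S(S(add(add(SZ, Z), mul(Z, add(SSZ, Z))))))))
  step 19: S(S(S(S(S(add(S(add(Z, Z)), mul(Z, add(SSZ, Z))))))))
  step 20: S(S(S(S(S(S(add(add(Z, Z), mul(Z, add(SSZ, Z)))))))))
  step 21: S(S(S(S(S(S(add(Z, mul(Z, add(SSZ, Z)))))))))
  step 22: S(S(S(S(S(S(mul(Z, add(SSZ, Z))))))))
  step 23: S^6(Z)

Term B:
  start: add(add(Z, S^4(Z)), add(SSZ, Z))
  step 1: add(S^4(Z), add(SSZ, Z))
  step 2: S(add(SSSZ, add(SSZ, Z)))
  step 3: S(S(add(SSZ, add(SSZ, Z))))
  step 4: S(S(S(add(SZ, add(SSZ, Z)))))
  step 5: S(S(S(S(add(Z, add(SSZ, Z))))))
  step 6: S(S(S(S(add(SSZ, Z)))))
  step 7: S(S(S(S(S(add(SZ, Z))))))
  step 8: S(S(S(S(S(S(add(Z, Z)))))))
  step 9: S^6(Z)

Answer: SAME — A ⇓ S^6(Z), B ⇓ S^6(Z)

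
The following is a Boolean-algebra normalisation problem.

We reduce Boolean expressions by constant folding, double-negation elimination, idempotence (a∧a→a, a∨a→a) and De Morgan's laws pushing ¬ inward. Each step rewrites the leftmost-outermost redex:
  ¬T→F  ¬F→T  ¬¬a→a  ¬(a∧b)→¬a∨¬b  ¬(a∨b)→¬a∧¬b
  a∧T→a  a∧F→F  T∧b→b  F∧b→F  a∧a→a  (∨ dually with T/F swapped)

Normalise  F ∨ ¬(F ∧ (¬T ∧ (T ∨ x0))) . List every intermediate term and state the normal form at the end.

Answer: normal form = T  (in 4 steps)

Working:
  start: F ∨ ¬(F ∧ (¬T ∧ (T ∨ x0)))
  [1] ¬(F ∧ (¬T ∧ (T ∨ x0)))
  [2] ¬F ∨ ¬(¬T ∧ (T ∨ x0))
  [3] T ∨ ¬(¬T ∧ (T ∨ x0))
  [4] T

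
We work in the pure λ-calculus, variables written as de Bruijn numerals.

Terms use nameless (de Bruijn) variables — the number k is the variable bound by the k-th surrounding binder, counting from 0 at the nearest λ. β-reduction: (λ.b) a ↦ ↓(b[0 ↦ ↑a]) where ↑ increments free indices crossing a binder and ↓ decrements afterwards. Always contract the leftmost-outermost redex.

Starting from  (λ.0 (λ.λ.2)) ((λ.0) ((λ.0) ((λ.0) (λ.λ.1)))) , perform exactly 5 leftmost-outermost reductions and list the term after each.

  start: (λ.0 (λ.λ.2)) ((λ.0) ((λ.0) ((λ.0) (λ.λ.1))))
  →1  (λ.0) ((λ.0) ((λ.0) (λ.λ.1))) (λ.λ.(λ.0) ((λ.0) ((λ.0) (λ.λ.1))))
  →2  (λ.0) ((λ.0) (λ.λ.1)) (λ.λ.(λ.0) ((λ.0) ((λ.0) (λ.λ.1))))
  →3  (λ.0) (λ.λ.1) (λ.λ.(λ.0) ((λ.0) ((λ.0) (λ.λ.1))))
  →4  (λ.λ.1) (λ.λ.(λ.0) ((λ.0) ((λ.0) (λ.λ.1))))
  →5  λ.λ.λ.(λ.0) ((λ.0) ((λ.0) (λ.λ.1)))

Answer: after 5 steps: λ.λ.λ.(λ.0) ((λ.0) ((λ.0) (λ.λ.1)))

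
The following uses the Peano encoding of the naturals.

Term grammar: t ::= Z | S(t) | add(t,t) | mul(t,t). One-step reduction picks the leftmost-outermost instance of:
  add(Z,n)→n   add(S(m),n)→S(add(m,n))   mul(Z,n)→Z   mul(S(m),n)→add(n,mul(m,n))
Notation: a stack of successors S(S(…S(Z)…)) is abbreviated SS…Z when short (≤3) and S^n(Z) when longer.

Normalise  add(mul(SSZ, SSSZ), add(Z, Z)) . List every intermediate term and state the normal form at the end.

  start: add(mul(SSZ, SSSZ), add(Z, Z))
  step 1: add(add(SSSZ, mul(SZ, SSSZ)), add(Z, Z))
  step 2: add(S(add(SSZ, mul(SZ, SSSZ))), add(Z, Z))
  step 3: S(add(add(SSZ, mul(SZ, SSSZ)), add(Z, Z)))
  step 4: S(add(S(add(SZ, mul(SZ, SSSZ))), add(Z, Z)))
  step 5: S(S(add(add(SZ, mul(SZ, SSSZ)), add(Z, Z))))
  step 6: S(S(add(S(add(Z, mul(SZ, SSSZ))), add(Z, Z))))
  step 7: S(S(S(add(add(Z, mul(SZ, SSSZ)), add(Z, Z)))))
  step 8: S(S(S(add(mul(SZ, SSSZ), add(Z, Z)))))
  step 9: S(S(S(add(add(SSSZ, mul(Z, SSSZ)), add(Z, Z)))))
  step 10: S(S(S(add(S(add(SSZ, mul(Z, SSSZ))), add(Z, Z)))))
  step 11: S(S(S(S(add(add(SSZ, mul(Z, SSSZ)), add(Z, Z))))))
  step 12: S(S(S(S(add(S(add(SZ, mul(Z, SSSZ))), add(Z, Z))))))
  step 13: S(S(S(S(S(add(add(SZ, mul(Z, SSSZ)), add(Z, Z)))))))
  step 14: S(S(S(S(S(add(S(add(Z, mul(Z, SSSZ))), add(Z, Z)))))))
  step 15: S(S(S(S(S(S(add(add(Z, mul(Z, SSSZ)), add(Z, Z))))))))
  step 16: S(S(S(S(S(S(add(mul(Z, SSSZ), add(Z, Z))))))))
  step 17: S(S(S(S(S(S(add(Z, add(Z, Z))))))))
  step 18: S(S(S(S(S(S(add(Z, Z)))))))
  step 19: S^6(Z)

Answer: normal form = S^6(Z)  (in 19 steps)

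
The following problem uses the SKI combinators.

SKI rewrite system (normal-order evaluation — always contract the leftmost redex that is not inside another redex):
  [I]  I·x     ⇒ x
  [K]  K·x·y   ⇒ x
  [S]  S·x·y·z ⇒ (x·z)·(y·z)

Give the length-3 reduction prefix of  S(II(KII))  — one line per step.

  start: S(II(KII))
  →1  S(I(KII))
  →2  S(KII)
  →3  SI

Answer: after 3 steps: SI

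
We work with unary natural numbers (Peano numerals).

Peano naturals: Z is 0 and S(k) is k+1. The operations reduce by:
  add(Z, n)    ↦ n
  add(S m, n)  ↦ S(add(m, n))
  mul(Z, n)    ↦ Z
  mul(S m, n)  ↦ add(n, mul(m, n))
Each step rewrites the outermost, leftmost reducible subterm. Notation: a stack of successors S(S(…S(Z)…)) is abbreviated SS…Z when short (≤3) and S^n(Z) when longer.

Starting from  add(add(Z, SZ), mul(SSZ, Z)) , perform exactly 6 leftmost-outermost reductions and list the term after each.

  start: add(add(Z, SZ), mul(SSZ, Z))
  →1  add(SZ, mul(SSZ, Z))
  →2  S(add(Z, mul(SSZ, Z)))
  →3  S(mul(SSZ, Z))
  →4  S(add(Z, mul(SZ, Z)))
  →5  S(mul(SZ, Z))
  →6  S(add(Z, mul(Z, Z)))

Answer: after 6 steps: S(add(Z, mul(Z, Z)))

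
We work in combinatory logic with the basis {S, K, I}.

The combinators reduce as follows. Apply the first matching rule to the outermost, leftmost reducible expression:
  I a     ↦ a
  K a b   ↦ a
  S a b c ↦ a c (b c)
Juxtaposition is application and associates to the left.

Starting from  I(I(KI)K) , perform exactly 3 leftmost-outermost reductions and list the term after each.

Answer: after 3 steps: I

Derivation:
  start: I(I(KI)K)
  →1  I(KI)K
  →2  KIK
  →3  I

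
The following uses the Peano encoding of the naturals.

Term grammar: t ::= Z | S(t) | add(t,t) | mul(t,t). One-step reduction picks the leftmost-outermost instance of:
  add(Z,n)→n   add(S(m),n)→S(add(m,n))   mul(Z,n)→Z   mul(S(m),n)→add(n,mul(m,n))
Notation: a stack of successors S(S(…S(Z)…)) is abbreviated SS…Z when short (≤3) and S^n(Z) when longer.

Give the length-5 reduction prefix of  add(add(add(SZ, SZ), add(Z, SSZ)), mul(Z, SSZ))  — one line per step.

  start: add(add(add(SZ, SZ), add(Z, SSZ)), mul(Z, SSZ))
  [1] add(add(S(add(Z, SZ)), add(Z, SSZ)), mul(Z, SSZ))
  [2] add(S(add(add(Z, SZ), add(Z, SSZ))), mul(Z, SSZ))
  [3] S(add(add(add(Z, SZ), add(Z, SSZ)), mul(Z, SSZ)))
  [4] S(add(add(SZ, add(Z, SSZ)), mul(Z, SSZ)))
  [5] S(add(S(add(Z, add(Z, SSZ))), mul(Z, SSZ)))

Answer: after 5 steps: S(add(S(add(Z, add(Z, SSZ))), mul(Z, SSZ)))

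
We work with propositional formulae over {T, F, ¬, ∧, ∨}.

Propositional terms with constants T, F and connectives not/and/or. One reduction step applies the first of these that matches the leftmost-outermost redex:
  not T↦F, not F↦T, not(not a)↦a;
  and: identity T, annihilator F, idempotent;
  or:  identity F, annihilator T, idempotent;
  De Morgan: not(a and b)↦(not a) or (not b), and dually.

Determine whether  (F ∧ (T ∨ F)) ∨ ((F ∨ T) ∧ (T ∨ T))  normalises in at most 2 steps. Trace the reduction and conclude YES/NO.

Answer: NO — after 2 steps the term is (F ∨ T) ∧ (T ∨ T), not yet normal

Working:
  start: (F ∧ (T ∨ F)) ∨ ((F ∨ T) ∧ (T ∨ T))
  →1  F ∨ ((F ∨ T) ∧ (T ∨ T))
  →2  (F ∨ T) ∧ (T ∨ T)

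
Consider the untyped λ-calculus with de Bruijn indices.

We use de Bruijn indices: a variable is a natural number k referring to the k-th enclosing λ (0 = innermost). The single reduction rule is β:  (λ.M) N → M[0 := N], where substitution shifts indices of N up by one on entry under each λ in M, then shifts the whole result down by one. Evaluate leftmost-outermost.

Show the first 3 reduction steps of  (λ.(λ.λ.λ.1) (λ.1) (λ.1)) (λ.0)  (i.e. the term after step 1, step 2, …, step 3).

Answer: after 3 steps: λ.λ.λ.0

Reduction:
  start: (λ.(λ.λ.λ.1) (λ.1) (λ.1)) (λ.0)
  step 1: (λ.λ.λ.1) (λ.λ.0) (λ.λ.0)
  step 2: (λ.λ.1) (λ.λ.0)
  step 3: λ.λ.λ.0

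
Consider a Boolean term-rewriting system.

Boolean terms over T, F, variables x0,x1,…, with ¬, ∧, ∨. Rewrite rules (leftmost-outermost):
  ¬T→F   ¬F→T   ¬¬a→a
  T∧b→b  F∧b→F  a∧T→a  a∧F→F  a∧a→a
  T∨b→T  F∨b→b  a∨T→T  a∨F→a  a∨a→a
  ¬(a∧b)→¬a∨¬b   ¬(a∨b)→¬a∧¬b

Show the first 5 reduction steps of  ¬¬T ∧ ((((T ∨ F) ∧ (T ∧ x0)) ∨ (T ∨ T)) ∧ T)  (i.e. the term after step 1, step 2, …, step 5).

  start: ¬¬T ∧ ((((T ∨ F) ∧ (T ∧ x0)) ∨ (T ∨ T)) ∧ T)
  [1] T ∧ ((((T ∨ F) ∧ (T ∧ x0)) ∨ (T ∨ T)) ∧ T)
  [2] (((T ∨ F) ∧ (T ∧ x0)) ∨ (T ∨ T)) ∧ T
  [3] ((T ∨ F) ∧ (T ∧ x0)) ∨ (T ∨ T)
  [4] (T ∧ (T ∧ x0)) ∨ (T ∨ T)
  [5] (T ∧ x0) ∨ (T ∨ T)

Answer: after 5 steps: (T ∧ x0) ∨ (T ∨ T)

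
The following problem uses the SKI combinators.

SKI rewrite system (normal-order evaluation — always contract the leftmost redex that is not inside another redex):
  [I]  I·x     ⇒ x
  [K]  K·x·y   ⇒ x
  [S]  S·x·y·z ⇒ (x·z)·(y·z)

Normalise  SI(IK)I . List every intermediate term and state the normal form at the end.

  start: SI(IK)I
  step 1: II(IKI)
  step 2: I(IKI)
  step 3: IKI
  step 4: KI

Answer: normal form = KI  (in 4 steps)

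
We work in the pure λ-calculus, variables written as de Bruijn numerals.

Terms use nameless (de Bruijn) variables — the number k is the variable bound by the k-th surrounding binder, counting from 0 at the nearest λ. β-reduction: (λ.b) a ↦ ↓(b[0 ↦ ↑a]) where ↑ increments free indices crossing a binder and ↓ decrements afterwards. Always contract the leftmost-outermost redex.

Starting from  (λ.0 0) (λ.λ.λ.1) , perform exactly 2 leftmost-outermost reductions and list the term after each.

Answer: after 2 steps: λ.λ.1

Derivation:
  start: (λ.0 0) (λ.λ.λ.1)
  step 1: (λ.λ.λ.1) (λ.λ.λ.1)
  step 2: λ.λ.1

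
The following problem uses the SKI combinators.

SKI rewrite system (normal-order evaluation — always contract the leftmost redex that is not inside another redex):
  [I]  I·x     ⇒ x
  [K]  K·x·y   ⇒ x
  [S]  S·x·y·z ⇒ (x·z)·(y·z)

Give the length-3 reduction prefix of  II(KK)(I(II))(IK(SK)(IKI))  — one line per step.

  start: II(KK)(I(II))(IK(SK)(IKI))
  →1  I(KK)(I(II))(IK(SK)(IKI))
  →2  KK(I(II))(IK(SK)(IKI))
  →3  K(IK(SK)(IKI))

Answer: after 3 steps: K(IK(SK)(IKI))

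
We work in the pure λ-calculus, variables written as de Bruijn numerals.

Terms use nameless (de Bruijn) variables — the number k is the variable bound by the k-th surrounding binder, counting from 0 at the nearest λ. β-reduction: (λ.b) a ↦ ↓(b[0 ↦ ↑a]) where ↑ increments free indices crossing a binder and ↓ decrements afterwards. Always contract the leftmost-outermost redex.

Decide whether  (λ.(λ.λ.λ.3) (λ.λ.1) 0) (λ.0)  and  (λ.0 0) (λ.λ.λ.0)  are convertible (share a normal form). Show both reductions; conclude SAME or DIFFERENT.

Term A:
  start: (λ.(λ.λ.λ.3) (λ.λ.1) 0) (λ.0)
  step 1: (λ.λ.λ.λ.0) (λ.λ.1) (λ.0)
  step 2: (λ.λ.λ.0) (λ.0)
  step 3: λ.λ.0

Term B:
  start: (λ.0 0) (λ.λ.λ.0)
  step 1: (λ.λ.λ.0) (λ.λ.λ.0)
  step 2: λ.λ.0

Answer: SAME — A ⇓ λ.λ.0, B ⇓ λ.λ.0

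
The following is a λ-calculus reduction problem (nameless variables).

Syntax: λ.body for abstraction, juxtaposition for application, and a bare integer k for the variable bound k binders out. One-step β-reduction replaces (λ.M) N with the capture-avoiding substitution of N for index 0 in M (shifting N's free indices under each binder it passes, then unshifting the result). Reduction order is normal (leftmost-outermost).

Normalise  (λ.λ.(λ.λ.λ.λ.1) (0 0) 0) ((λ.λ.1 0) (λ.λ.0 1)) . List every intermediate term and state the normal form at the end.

  start: (λ.λ.(λ.λ.λ.λ.1) (0 0) 0) ((λ.λ.1 0) (λ.λ.0 1))
  [1] λ.(λ.λ.λ.λ.1) (0 0) 0
  [2] λ.(λ.λ.λ.1) 0
  [3] λ.λ.λ.1

Answer: normal form = λ.λ.λ.1  (in 3 steps)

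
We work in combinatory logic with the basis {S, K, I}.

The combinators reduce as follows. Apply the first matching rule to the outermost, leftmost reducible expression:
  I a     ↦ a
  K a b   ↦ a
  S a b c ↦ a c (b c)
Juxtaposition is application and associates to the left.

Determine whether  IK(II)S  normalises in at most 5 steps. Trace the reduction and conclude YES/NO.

  start: IK(II)S
  [1] K(II)S
  [2] II
  [3] I

Answer: YES — reaches normal form I in 3 ≤ 5 steps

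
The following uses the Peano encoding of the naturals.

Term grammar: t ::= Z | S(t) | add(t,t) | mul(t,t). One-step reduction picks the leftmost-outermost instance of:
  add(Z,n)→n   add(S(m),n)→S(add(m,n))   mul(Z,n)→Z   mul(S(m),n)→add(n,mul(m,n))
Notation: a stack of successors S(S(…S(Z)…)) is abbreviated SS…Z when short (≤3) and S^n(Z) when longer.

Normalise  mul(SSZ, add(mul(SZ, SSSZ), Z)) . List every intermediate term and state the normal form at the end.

  start: mul(SSZ, add(mul(SZ, SSSZ), Z))
  step 1: add(add(mul(SZ, SSSZ), Z), mul(SZ, add(mul(SZ, SSSZ), Z)))
  step 2: add(add(add(SSSZ, mul(Z, SSSZ)), Z), mul(SZ, add(mul(SZ, SSSZ), Z)))
  step 3: add(add(S(add(SSZ, mul(Z, SSSZ))), Z), mul(SZ, add(mul(SZ, SSSZ), Z)))
  step 4: add(S(add(add(SSZ, mul(Z, SSSZ)), Z)), mul(SZ, add(mul(SZ, SSSZ), Z)))
  step 5: S(add(add(add(SSZ, mul(Z, SSSZ)), Z), mul(SZ, add(mul(SZ, SSSZ), Z))))
  step 6: S(add(add(S(add(SZ, mul(Z, SSSZ))), Z), mul(SZ, add(mul(SZ, SSSZ), Z))))
  step 7: S(add(S(add(add(SZ, mul(Z, SSSZ)), Z)), mul(SZ, add(mul(SZ, SSSZ), Z))))
  step 8: S(S(add(add(add(SZ, mul(Z, SSSZ)), Z), mul(SZ, add(mul(SZ, SSSZ), Z)))))
  step 9: S(S(add(add(S(add(Z, mul(Z, SSSZ))), Z), mul(SZ, add(mul(SZ, SSSZ), Z)))))
  step 10: S(S(add(S(add(add(Z, mul(Z, SSSZ)), Z)), mul(SZ, add(mul(SZ, SSSZ), Z)))))
  step 11: S(S(S(add(add(add(Z, mul(Z, SSSZ)), Z), mul(SZ, add(mul(SZ, SSSZ), Z))))))
  step 12: S(S(S(add(add(mul(Z, SSSZ), Z), mul(SZ, add(mul(SZ, SSSZ), Z))))))
  step 13: S(S(S(add(add(Z, Z), mul(SZ, add(mul(SZ, SSSZ), Z))))))
  step 14: S(S(S(add(Z, mul(SZ, add(mul(SZ, SSSZ), Z))))))
  step 15: S(S(S(mul(SZ, add(mul(SZ, SSSZ), Z)))))
  step 16: S(S(S(add(add(mul(SZ, SSSZ), Z), mul(Z, add(mul(SZ, SSSZ), Z))))))
  step 17: S(S(S(add(add(add(SSSZ, mul(Z, SSSZ)), Z), mul(Z, add(mul(SZ, SSSZ), Z))))))
  step 18: S(S(S(add(add(S(add(SSZ, mul(Z, SSSZ))), Z), mul(Z, add(mul(SZ, SSSZ), Z))))))
  step 19: S(S(S(add(S(add(add(SSZ, mul(Z, SSSZ)), Z)), mul(Z, add(mul(SZ, SSSZ), Z))))))
  step 20: S(S(S(S(add(add(add(SSZ, mul(Z, SSSZ)), Z), mul(Z, add(mul(SZ, SSSZ), Z)))))))
  step 21: S(S(S(S(add(add(S(add(SZ, mul(Z, SSSZ))), Z), mul(Z, add(mul(SZ, SSSZ), Z)))))))
  step 22: S(S(S(S(add(S(add(add(SZ, mul(Z, SSSZ)), Z)), mul(Z, add(mul(SZ, SSSZ), Z)))))))
  step 23: S(S(S(S(S(add(add(add(SZ, mul(Z, SSSZ)), Z), mul(Z, add(mul(SZ, SSSZ), Z))))))))
  step 24: S(S(S(S(S(add(add(S(add(Z, mul(Z, SSSZ))), Z), mul(Z, add(mul(SZ, SSSZ), Z))))))))
  step 25: S(S(S(S(S(add(S(add(add(Z, mul(Z, SSSZ)), Z)), mul(Z, add(mul(SZ, SSSZ), Z))))))))
  step 26: S(S(S(S(S(S(add(add(add(Z, mul(Z, SSSZ)), Z), mul(Z, add(mul(SZ, SSSZ), Z)))))))))
  step 27: S(S(S(S(S(S(add(add(mul(Z, SSSZ), Z), mul(Z, add(mul(SZ, SSSZ), Z)))))))))
  step 28: S(S(S(S(S(S(add(add(Z, Z), mul(Z, add(mul(SZ, SSSZ), Z)))))))))
  step 29: S(S(S(S(S(S(add(Z, mul(Z, add(mul(SZ, SSSZ), Z)))))))))
  step 30: S(S(S(S(S(S(mul(Z, add(mul(SZ, SSSZ), Z))))))))
  step 31: S^6(Z)

Answer: normal form = S^6(Z)  (in 31 steps)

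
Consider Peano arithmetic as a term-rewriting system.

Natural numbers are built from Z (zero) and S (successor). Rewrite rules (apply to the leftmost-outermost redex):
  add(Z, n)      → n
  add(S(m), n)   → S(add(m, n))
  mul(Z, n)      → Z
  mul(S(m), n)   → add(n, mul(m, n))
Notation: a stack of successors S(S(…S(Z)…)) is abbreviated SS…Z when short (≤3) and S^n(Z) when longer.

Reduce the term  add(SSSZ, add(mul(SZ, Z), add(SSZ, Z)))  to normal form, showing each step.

  start: add(SSSZ, add(mul(SZ, Z), add(SSZ, Z)))
  step 1: S(add(SSZ, add(mul(SZ, Z), add(SSZ, Z))))
  step 2: S(S(add(SZ, add(mul(SZ, Z), add(SSZ, Z)))))
  step 3: S(S(S(add(Z, add(mul(SZ, Z), add(SSZ, Z))))))
  step 4: S(S(S(add(mul(SZ, Z), add(SSZ, Z)))))
  step 5: S(S(S(add(add(Z, mul(Z, Z)), add(SSZ, Z)))))
  step 6: S(S(S(add(mul(Z, Z), add(SSZ, Z)))))
  step 7: S(S(S(add(Z, add(SSZ, Z)))))
  step 8: S(S(S(add(SSZ, Z))))
  step 9: S(S(S(S(add(SZ, Z)))))
  step 10: S(S(S(S(S(add(Z, Z))))))
  step 11: S^5(Z)

Answer: normal form = S^5(Z)  (in 11 steps)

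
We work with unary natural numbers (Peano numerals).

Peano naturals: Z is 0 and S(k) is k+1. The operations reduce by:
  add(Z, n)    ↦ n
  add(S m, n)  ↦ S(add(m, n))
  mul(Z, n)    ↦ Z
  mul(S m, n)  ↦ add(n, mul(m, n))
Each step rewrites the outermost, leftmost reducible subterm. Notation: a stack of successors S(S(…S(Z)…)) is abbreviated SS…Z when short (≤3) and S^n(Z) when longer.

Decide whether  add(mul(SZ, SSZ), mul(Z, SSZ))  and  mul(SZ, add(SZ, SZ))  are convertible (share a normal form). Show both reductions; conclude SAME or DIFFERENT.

Answer: SAME — A ⇓ SSZ, B ⇓ SSZ

Reduction:
Term A:
  start: add(mul(SZ, SSZ), mul(Z, SSZ))
  step 1: add(add(SSZ, mul(Z, SSZ)), mul(Z, SSZ))
  step 2: add(S(add(SZ, mul(Z, SSZ))), mul(Z, SSZ))
  step 3: S(add(add(SZ, mul(Z, SSZ)), mul(Z, SSZ)))
  step 4: S(add(S(add(Z, mul(Z, SSZ))), mul(Z, SSZ)))
  step 5: S(S(add(add(Z, mul(Z, SSZ)), mul(Z, SSZ))))
  step 6: S(S(add(mul(Z, SSZ), mul(Z, SSZ))))
  step 7: S(S(add(Z, mul(Z, SSZ))))
  step 8: S(S(mul(Z, SSZ)))
  step 9: SSZ

Term B:
  start: mul(SZ, add(SZ, SZ))
  step 1: add(add(SZ, SZ), mul(Z, add(SZ, SZ)))
  step 2: add(S(add(Z, SZ)), mul(Z, add(SZ, SZ)))
  step 3: S(add(add(Z, SZ), mul(Z, add(SZ, SZ))))
  step 4: S(add(SZ, mul(Z, add(SZ, SZ))))
  step 5: S(S(add(Z, mul(Z, add(SZ, SZ)))))
  step 6: S(S(mul(Z, add(SZ, SZ))))
  step 7: SSZ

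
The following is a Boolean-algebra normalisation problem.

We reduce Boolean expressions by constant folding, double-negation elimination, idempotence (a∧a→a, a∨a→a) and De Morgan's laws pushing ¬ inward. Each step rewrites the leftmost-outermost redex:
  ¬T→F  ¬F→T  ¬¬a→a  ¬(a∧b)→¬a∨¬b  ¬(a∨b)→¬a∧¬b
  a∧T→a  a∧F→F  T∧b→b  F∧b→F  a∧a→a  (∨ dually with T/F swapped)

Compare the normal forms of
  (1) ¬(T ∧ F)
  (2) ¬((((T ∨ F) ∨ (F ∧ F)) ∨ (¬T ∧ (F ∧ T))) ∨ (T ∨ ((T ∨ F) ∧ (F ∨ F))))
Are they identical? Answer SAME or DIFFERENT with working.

Term A:
  start: ¬(T ∧ F)
  step 1: ¬T ∨ ¬F
  step 2: F ∨ ¬F
  step 3: ¬F
  step 4: T

Term B:
  start: ¬((((T ∨ F) ∨ (F ∧ F)) ∨ (¬T ∧ (F ∧ T))) ∨ (T ∨ ((T ∨ F) ∧ (F ∨ F))))
  step 1: ¬(((T ∨ F) ∨ (F ∧ F)) ∨ (¬T ∧ (F ∧ T))) ∧ ¬(T ∨ ((T ∨ F) ∧ (F ∨ F)))
  step 2: (¬((T ∨ F) ∨ (F ∧ F)) ∧ ¬(¬T ∧ (F ∧ T))) ∧ ¬(T ∨ ((T ∨ F) ∧ (F ∨ F)))
  step 3: ((¬(T ∨ F) ∧ ¬(F ∧ F)) ∧ ¬(¬T ∧ (F ∧ T))) ∧ ¬(T ∨ ((T ∨ F) ∧ (F ∨ F)))
  step 4: (((¬T ∧ ¬F) ∧ ¬(F ∧ F)) ∧ ¬(¬T ∧ (F ∧ T))) ∧ ¬(T ∨ ((T ∨ F) ∧ (F ∨ F)))
  step 5: (((F ∧ ¬F) ∧ ¬(F ∧ F)) ∧ ¬(¬T ∧ (F ∧ T))) ∧ ¬(T ∨ ((T ∨ F) ∧ (F ∨ F)))
  step 6: ((F ∧ ¬(F ∧ F)) ∧ ¬(¬T ∧ (F ∧ T))) ∧ ¬(T ∨ ((T ∨ F) ∧ (F ∨ F)))
  step 7: (F ∧ ¬(¬T ∧ (F ∧ T))) ∧ ¬(T ∨ ((T ∨ F) ∧ (F ∨ F)))
  step 8: F ∧ ¬(T ∨ ((T ∨ F) ∧ (F ∨ F)))
  step 9: F

Answer: DIFFERENT — A ⇓ T, B ⇓ F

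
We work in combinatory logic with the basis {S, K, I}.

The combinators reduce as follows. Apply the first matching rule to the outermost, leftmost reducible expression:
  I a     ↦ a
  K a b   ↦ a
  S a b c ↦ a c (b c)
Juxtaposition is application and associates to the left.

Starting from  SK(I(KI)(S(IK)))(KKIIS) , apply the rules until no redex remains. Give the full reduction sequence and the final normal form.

  start: SK(I(KI)(S(IK)))(KKIIS)
  step 1: K(KKIIS)(I(KI)(S(IK))(KKIIS))
  step 2: KKIIS
  step 3: KIS
  step 4: I

Answer: normal form = I  (in 4 steps)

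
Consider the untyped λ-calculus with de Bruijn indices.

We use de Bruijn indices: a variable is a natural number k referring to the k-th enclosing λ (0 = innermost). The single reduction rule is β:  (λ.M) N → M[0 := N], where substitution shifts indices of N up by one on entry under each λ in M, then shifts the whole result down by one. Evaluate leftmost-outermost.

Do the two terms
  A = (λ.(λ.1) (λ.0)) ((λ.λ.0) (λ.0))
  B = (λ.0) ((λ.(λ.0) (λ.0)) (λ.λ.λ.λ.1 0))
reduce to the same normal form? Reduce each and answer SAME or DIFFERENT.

Term A:
  start: (λ.(λ.1) (λ.0)) ((λ.λ.0) (λ.0))
  step 1: (λ.(λ.λ.0) (λ.0)) (λ.0)
  step 2: (λ.λ.0) (λ.0)
  step 3: λ.0

Term B:
  start: (λ.0) ((λ.(λ.0) (λ.0)) (λ.λ.λ.λ.1 0))
  step 1: (λ.(λ.0) (λ.0)) (λ.λ.λ.λ.1 0)
  step 2: (λ.0) (λ.0)
  step 3: λ.0

Answer: SAME — A ⇓ λ.0, B ⇓ λ.0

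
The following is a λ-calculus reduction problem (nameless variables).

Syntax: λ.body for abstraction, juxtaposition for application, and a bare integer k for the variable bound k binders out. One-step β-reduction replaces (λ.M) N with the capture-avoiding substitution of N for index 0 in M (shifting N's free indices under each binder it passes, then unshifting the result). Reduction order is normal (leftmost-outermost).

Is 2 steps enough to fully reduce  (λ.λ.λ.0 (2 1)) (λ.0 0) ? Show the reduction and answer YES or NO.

  start: (λ.λ.λ.0 (2 1)) (λ.0 0)
  →1  λ.λ.0 ((λ.0 0) 1)
  →2  λ.λ.0 (1 1)

Answer: YES — reaches normal form λ.λ.0 (1 1) in 2 ≤ 2 steps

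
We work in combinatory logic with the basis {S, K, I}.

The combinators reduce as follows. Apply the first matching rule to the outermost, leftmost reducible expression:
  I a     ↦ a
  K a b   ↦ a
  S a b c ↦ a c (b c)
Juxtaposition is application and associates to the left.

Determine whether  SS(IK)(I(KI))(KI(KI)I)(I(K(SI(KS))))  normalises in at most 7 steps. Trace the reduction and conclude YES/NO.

Answer: NO — after 7 steps the term is I(KI)(I(K(SI(KS)))), not yet normal

Derivation:
  start: SS(IK)(I(KI))(KI(KI)I)(I(K(SI(KS))))
  [1] S(I(KI))(IK(I(KI)))(KI(KI)I)(I(K(SI(KS))))
  [2] I(KI)(KI(KI)I)(IK(I(KI))(KI(KI)I))(I(K(SI(KS))))
  [3] KI(KI(KI)I)(IK(I(KI))(KI(KI)I))(I(K(SI(KS))))
  [4] I(IK(I(KI))(KI(KI)I))(I(K(SI(KS))))
  [5] IK(I(KI))(KI(KI)I)(I(K(SI(KS))))
  [6] K(I(KI))(KI(KI)I)(I(K(SI(KS))))
  [7] I(KI)(I(K(SI(KS))))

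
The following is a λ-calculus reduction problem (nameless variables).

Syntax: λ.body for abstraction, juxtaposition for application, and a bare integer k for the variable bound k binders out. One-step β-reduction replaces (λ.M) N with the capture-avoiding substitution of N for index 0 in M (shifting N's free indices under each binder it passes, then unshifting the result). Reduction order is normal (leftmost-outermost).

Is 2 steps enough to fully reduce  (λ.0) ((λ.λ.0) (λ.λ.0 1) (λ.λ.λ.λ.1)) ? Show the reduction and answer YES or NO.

Answer: NO — after 2 steps the term is (λ.0) (λ.λ.λ.λ.1), not yet normal

Working:
  start: (λ.0) ((λ.λ.0) (λ.λ.0 1) (λ.λ.λ.λ.1))
  [1] (λ.λ.0) (λ.λ.0 1) (λ.λ.λ.λ.1)
  [2] (λ.0) (λ.λ.λ.λ.1)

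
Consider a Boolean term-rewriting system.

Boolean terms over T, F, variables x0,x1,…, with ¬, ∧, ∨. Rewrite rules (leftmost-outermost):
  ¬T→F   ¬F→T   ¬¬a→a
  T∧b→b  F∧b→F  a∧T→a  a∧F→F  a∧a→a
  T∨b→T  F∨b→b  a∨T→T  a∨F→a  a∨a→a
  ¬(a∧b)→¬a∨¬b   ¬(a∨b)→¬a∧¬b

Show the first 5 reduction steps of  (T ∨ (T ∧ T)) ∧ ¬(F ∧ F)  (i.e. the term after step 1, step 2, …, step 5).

  start: (T ∨ (T ∧ T)) ∧ ¬(F ∧ F)
  step 1: T ∧ ¬(F ∧ F)
  step 2: ¬(F ∧ F)
  step 3: ¬F ∨ ¬F
  step 4: ¬F
  step 5: T

Answer: after 5 steps: T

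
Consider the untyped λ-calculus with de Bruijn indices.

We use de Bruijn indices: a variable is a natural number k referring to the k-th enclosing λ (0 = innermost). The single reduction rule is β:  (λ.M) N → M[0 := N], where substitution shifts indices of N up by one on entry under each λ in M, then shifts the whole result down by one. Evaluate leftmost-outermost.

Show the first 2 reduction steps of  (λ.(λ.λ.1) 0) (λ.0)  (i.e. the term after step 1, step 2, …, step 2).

  start: (λ.(λ.λ.1) 0) (λ.0)
  step 1: (λ.λ.1) (λ.0)
  step 2: λ.λ.0

Answer: after 2 steps: λ.λ.0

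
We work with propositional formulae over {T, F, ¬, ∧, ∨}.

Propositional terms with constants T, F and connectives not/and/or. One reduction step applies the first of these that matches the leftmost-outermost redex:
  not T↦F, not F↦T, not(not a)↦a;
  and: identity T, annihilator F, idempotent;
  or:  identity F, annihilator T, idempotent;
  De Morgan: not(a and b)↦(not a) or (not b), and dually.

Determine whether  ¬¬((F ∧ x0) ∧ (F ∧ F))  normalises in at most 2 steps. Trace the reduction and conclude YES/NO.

Answer: NO — after 2 steps the term is F ∧ (F ∧ F), not yet normal

Derivation:
  start: ¬¬((F ∧ x0) ∧ (F ∧ F))
  [1] (F ∧ x0) ∧ (F ∧ F)
  [2] F ∧ (F ∧ F)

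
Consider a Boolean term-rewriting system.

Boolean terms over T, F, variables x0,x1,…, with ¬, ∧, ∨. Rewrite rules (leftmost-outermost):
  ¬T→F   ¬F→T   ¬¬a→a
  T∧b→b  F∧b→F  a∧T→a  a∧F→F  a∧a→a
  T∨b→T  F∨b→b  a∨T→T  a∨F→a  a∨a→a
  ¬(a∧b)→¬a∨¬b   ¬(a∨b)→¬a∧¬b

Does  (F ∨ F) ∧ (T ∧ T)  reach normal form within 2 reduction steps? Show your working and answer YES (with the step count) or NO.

Answer: YES — reaches normal form F in 2 ≤ 2 steps

Working:
  start: (F ∨ F) ∧ (T ∧ T)
  [1] F ∧ (T ∧ T)
  [2] F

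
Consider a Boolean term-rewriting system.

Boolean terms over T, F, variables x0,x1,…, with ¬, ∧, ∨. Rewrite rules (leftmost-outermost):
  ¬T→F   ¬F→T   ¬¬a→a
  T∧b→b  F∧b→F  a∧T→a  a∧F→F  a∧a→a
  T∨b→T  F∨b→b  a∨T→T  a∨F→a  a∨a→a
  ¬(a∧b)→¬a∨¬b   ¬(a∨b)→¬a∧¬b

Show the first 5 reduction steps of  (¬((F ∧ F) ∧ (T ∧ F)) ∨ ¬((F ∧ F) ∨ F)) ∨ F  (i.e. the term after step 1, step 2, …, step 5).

Answer: after 5 steps: (T ∨ ¬(T ∧ F)) ∨ ¬((F ∧ F) ∨ F)

Reduction:
  start: (¬((F ∧ F) ∧ (T ∧ F)) ∨ ¬((F ∧ F) ∨ F)) ∨ F
  →1  ¬((F ∧ F) ∧ (T ∧ F)) ∨ ¬((F ∧ F) ∨ F)
  →2  (¬(F ∧ F) ∨ ¬(T ∧ F)) ∨ ¬((F ∧ F) ∨ F)
  →3  ((¬F ∨ ¬F) ∨ ¬(T ∧ F)) ∨ ¬((F ∧ F) ∨ F)
  →4  (¬F ∨ ¬(T ∧ F)) ∨ ¬((F ∧ F) ∨ F)
  →5  (T ∨ ¬(T ∧ F)) ∨ ¬((F ∧ F) ∨ F)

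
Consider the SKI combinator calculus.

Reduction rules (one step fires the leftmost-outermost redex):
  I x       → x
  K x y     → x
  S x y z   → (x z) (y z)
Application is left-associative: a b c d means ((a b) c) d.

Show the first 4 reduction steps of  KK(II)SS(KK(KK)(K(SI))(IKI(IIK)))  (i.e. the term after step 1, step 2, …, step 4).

  start: KK(II)SS(KK(KK)(K(SI))(IKI(IIK)))
  [1] KSS(KK(KK)(K(SI))(IKI(IIK)))
  [2] S(KK(KK)(K(SI))(IKI(IIK)))
  [3] S(K(K(SI))(IKI(IIK)))
  [4] S(K(SI))

Answer: after 4 steps: S(K(SI))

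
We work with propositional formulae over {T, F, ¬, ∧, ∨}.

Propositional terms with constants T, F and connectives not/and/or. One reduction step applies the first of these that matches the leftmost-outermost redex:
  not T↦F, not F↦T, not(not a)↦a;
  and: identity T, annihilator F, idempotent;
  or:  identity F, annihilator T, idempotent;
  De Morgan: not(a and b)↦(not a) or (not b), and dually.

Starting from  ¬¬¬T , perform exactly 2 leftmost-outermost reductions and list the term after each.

Answer: after 2 steps: F

Working:
  start: ¬¬¬T
  →1  ¬T
  →2  F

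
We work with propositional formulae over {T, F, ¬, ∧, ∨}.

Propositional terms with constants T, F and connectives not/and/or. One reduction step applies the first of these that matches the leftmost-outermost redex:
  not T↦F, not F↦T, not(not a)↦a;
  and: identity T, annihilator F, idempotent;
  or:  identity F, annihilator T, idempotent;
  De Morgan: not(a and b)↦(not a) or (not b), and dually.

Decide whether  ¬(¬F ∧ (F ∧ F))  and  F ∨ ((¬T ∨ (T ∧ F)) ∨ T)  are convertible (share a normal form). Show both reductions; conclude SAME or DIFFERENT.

Answer: SAME — A ⇓ T, B ⇓ T

Derivation:
Term A:
  start: ¬(¬F ∧ (F ∧ F))
  step 1: ¬¬F ∨ ¬(F ∧ F)
  step 2: F ∨ ¬(F ∧ F)
  step 3: ¬(F ∧ F)
  step 4: ¬F ∨ ¬F
  step 5: ¬F
  step 6: T

Term B:
  start: F ∨ ((¬T ∨ (T ∧ F)) ∨ T)
  step 1: (¬T ∨ (T ∧ F)) ∨ T
  step 2: T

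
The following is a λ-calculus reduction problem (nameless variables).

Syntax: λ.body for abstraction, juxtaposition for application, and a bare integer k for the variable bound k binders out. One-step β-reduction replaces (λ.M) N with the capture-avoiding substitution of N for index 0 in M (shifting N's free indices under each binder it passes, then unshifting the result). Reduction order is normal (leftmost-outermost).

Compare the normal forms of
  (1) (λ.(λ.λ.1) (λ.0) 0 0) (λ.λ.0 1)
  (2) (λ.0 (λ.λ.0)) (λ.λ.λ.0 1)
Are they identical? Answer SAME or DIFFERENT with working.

Answer: SAME — A ⇓ λ.λ.0 1, B ⇓ λ.λ.0 1

Working:
Term A:
  start: (λ.(λ.λ.1) (λ.0) 0 0) (λ.λ.0 1)
  →1  (λ.λ.1) (λ.0) (λ.λ.0 1) (λ.λ.0 1)
  →2  (λ.λ.0) (λ.λ.0 1) (λ.λ.0 1)
  →3  (λ.0) (λ.λ.0 1)
  →4  λ.λ.0 1

Term B:
  start: (λ.0 (λ.λ.0)) (λ.λ.λ.0 1)
  →1  (λ.λ.λ.0 1) (λ.λ.0)
  →2  λ.λ.0 1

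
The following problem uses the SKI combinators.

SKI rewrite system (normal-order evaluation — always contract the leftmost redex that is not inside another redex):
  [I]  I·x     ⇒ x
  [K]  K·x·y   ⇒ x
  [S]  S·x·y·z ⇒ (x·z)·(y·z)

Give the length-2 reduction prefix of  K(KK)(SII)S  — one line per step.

  start: K(KK)(SII)S
  →1  KKS
  →2  K

Answer: after 2 steps: K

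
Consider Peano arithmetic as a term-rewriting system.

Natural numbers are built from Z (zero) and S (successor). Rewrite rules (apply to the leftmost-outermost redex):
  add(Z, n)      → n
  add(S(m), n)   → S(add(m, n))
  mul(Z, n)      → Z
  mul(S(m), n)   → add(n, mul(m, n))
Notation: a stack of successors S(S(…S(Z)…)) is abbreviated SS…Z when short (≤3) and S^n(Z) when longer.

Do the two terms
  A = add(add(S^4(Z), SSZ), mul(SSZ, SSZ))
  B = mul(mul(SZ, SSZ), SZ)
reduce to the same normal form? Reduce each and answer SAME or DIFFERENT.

Term A:
  start: add(add(S^4(Z), SSZ), mul(SSZ, SSZ))
  →1  add(S(add(SSSZ, SSZ)), mul(SSZ, SSZ))
  →2  S(add(add(SSSZ, SSZ), mul(SSZ, SSZ)))
  →3  S(add(S(add(SSZ, SSZ)), mul(SSZ, SSZ)))
  →4  S(S(add(add(SSZ, SSZ), mul(SSZ, SSZ))))
  →5  S(S(add(S(add(SZ, SSZ)), mul(SSZ, SSZ))))
  →6  S(S(S(add(add(SZ, SSZ), mul(SSZ, SSZ)))))
  →7  S(S(S(add(S(add(Z, SSZ)), mul(SSZ, SSZ)))))
  →8  S(S(S(S(add(add(Z, SSZ), mul(SSZ, SSZ))))))
  →9  S(S(S(S(add(SSZ, mul(SSZ, SSZ))))))
  →10  S(S(S(S(S(add(SZ, mul(SSZ, SSZ)))))))
  →11  S(S(S(S(S(S(add(Z, mul(SSZ, SSZ))))))))
  →12  S(S(S(S(S(S(mul(SSZ, SSZ)))))))
  →13  S(S(S(S(S(S(add(SSZ, mul(SZ, SSZ))))))))
  →14  S(S(S(S(S(S(S(add(SZ, mul(SZ, SSZ)))))))))
  →15  S(S(S(S(S(S(S(S(add(Z, mul(SZ, SSZ))))))))))
  →16  S(S(S(S(S(S(S(S(mul(SZ, SSZ)))))))))
  →17  S(S(S(S(S(S(S(S(add(SSZ, mul(Z, SSZ))))))))))
  →18  S(S(S(S(S(S(S(S(S(add(SZ, mul(Z, SSZ)))))))))))
  →19  S(S(S(S(S(S(S(S(S(S(add(Z, mul(Z, SSZ))))))))))))
  →20  S(S(S(S(S(S(S(S(S(S(mul(Z, SSZ)))))))))))
  →21  S^10(Z)

Term B:
  start: mul(mul(SZ, SSZ), SZ)
  →1  mul(add(SSZ, mul(Z, SSZ)), SZ)
  →2  mul(S(add(SZ, mul(Z, SSZ))), SZ)
  →3  add(SZ, mul(add(SZ, mul(Z, SSZ)), SZ))
  →4  S(add(Z, mul(add(SZ, mul(Z, SSZ)), SZ)))
  →5  S(mul(add(SZ, mul(Z, SSZ)), SZ))
  →6  S(mul(S(add(Z, mul(Z, SSZ))), SZ))
  →7  S(add(SZ, mul(add(Z, mul(Z, SSZ)), SZ)))
  →8  S(S(add(Z, mul(add(Z, mul(Z, SSZ)), SZ))))
  →9  S(S(mul(add(Z, mul(Z, SSZ)), SZ)))
  →10  S(S(mul(mul(Z, SSZ), SZ)))
  →11  S(S(mul(Z, SZ)))
  →12  SSZ

Answer: DIFFERENT — A ⇓ S^10(Z), B ⇓ SSZ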